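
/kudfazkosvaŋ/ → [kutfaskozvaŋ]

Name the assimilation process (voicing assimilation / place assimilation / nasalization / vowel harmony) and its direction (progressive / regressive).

voicing assimilation, regressive

/d/→[t] /z/→[s] /s/→[z].
Each target copies a feature from the following segment, so the direction is regressive.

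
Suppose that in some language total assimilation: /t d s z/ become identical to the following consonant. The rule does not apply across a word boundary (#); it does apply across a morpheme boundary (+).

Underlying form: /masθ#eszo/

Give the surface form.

/s/ before /θ/ → [θ] (total assimilation)
/s/ before /z/ → [z] (total assimilation)

[maθθ#ezzo]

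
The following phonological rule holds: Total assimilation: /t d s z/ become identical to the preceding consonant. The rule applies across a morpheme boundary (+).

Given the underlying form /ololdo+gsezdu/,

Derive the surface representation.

/d/ after /l/ → [l] (total assimilation)
/s/ after /g/ → [g] (total assimilation)
/d/ after /z/ → [z] (total assimilation)

[olollo+ggezzu]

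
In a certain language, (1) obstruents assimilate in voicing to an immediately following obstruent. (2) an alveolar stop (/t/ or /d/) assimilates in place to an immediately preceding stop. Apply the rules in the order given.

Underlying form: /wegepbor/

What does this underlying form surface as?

[wegebbor]

Rule 1: /p/ before /b/ (voiced) → [b]
After rule 1: wegebbor
Rule 2: no segment meets the rule's conditions; no change.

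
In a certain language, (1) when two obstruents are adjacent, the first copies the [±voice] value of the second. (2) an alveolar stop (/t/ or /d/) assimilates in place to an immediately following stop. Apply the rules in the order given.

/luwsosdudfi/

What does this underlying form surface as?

[luwsozdutfi]

Rule 1: /s/ before /d/ (voiced) → [z]
Rule 1: /d/ before /f/ (voiceless) → [t]
After rule 1: luwsozdutfi
Rule 2: no segment meets the rule's conditions; no change.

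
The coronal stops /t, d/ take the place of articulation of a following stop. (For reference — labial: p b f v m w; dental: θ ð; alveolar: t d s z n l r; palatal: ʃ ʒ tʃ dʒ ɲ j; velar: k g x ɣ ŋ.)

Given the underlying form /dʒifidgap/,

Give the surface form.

[dʒifiggap]

/d/ before /g/ (velar) → [g]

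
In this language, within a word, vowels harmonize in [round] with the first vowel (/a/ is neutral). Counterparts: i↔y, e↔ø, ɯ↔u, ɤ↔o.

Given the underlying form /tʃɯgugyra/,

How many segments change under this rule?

/u/ harmonizes with /ɯ/ ([-round]) → [ɯ]
/y/ harmonizes with /ɯ/ ([-round]) → [i]
2 segments change.

2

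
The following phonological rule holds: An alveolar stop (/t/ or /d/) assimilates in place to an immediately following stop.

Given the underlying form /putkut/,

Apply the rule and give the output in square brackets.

[pukkut]

/t/ before /k/ (velar) → [k]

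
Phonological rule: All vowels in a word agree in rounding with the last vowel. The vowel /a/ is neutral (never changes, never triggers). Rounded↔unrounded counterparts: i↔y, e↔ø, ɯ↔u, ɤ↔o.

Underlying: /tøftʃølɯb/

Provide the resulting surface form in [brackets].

/ø/ harmonizes with /ɯ/ ([-round]) → [e]
/ø/ harmonizes with /ɯ/ ([-round]) → [e]

[teftʃelɯb]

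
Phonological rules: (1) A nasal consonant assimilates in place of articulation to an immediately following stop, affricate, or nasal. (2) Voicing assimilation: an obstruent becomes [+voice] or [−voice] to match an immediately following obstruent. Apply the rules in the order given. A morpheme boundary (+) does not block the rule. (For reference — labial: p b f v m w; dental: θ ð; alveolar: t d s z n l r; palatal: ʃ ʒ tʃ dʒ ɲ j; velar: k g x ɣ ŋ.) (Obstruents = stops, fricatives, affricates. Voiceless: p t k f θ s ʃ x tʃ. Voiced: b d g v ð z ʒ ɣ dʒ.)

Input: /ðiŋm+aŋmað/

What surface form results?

Rule 1: /ŋ/ before /m/ (labial) → [m]
Rule 1: /ŋ/ before /m/ (labial) → [m]
After rule 1: ðimm+ammað
Rule 2: no segment meets the rule's conditions; no change.

[ðimm+ammað]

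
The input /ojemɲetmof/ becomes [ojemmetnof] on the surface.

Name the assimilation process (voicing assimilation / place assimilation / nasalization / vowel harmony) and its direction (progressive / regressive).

place assimilation, progressive

/ɲ/→[m] /m/→[n].
Each target copies a feature from the preceding segment, so the direction is progressive.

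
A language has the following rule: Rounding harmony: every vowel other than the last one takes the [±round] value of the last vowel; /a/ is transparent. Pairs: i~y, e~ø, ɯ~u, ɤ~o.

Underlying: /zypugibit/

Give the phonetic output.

[zipɯgibit]

/y/ harmonizes with /i/ ([-round]) → [i]
/u/ harmonizes with /i/ ([-round]) → [ɯ]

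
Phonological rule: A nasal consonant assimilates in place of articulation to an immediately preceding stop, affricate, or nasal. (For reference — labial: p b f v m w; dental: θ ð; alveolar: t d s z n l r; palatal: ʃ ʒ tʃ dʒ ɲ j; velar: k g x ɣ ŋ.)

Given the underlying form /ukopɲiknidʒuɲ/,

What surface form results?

[ukopmikŋidʒuɲ]

/ɲ/ after /p/ (labial) → [m]
/n/ after /k/ (velar) → [ŋ]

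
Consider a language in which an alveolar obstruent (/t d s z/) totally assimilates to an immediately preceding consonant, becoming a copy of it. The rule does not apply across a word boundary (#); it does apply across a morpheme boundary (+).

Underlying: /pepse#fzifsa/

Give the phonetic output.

/s/ after /p/ → [p] (total assimilation)
/z/ after /f/ → [f] (total assimilation)
/s/ after /f/ → [f] (total assimilation)

[peppe#ffiffa]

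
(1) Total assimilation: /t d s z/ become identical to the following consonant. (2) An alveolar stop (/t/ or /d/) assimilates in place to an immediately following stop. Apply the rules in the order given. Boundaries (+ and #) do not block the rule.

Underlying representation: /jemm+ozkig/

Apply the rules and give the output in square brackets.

[jemm+okkig]

Rule 1: /z/ before /k/ → [k] (total assimilation)
After rule 1: jemm+okkig
Rule 2: no segment meets the rule's conditions; no change.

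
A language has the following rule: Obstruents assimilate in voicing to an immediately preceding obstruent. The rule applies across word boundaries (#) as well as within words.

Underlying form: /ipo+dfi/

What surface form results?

/f/ after /d/ (voiced) → [v]

[ipo+dvi]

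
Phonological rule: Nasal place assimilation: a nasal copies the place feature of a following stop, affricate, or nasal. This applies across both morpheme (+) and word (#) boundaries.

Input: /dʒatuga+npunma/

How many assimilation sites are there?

/n/ before /p/ (labial) → [m]
/n/ before /m/ (labial) → [m]
2 segments change.

2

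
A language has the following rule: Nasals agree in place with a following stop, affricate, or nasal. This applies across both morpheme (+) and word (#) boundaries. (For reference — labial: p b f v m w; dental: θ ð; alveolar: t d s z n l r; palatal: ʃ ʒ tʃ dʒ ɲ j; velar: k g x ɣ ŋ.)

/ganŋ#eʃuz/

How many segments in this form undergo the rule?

/n/ before /ŋ/ (velar) → [ŋ]
1 segment changes.

1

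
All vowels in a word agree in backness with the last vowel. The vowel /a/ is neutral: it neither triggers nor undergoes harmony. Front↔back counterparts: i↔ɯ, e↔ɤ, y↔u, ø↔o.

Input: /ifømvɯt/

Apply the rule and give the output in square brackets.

[ɯfomvɯt]

/i/ harmonizes with /ɯ/ ([+back]) → [ɯ]
/ø/ harmonizes with /ɯ/ ([+back]) → [o]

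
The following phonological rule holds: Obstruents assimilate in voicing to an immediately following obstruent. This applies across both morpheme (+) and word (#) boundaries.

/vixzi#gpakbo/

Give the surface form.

/x/ before /z/ (voiced) → [ɣ]
/g/ before /p/ (voiceless) → [k]
/k/ before /b/ (voiced) → [g]

[viɣzi#kpagbo]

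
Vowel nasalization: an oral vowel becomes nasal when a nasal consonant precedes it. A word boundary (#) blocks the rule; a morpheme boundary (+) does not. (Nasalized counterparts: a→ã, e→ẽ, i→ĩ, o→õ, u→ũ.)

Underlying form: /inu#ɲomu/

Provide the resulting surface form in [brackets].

/u/ after nasal /n/ → [ũ]
/o/ after nasal /ɲ/ → [õ]
/u/ after nasal /m/ → [ũ]

[inũ#ɲõmũ]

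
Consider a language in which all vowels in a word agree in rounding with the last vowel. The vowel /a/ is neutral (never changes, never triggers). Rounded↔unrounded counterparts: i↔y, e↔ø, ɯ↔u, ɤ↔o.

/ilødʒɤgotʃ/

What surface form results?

[ylødʒogotʃ]

/i/ harmonizes with /o/ ([+round]) → [y]
/ɤ/ harmonizes with /o/ ([+round]) → [o]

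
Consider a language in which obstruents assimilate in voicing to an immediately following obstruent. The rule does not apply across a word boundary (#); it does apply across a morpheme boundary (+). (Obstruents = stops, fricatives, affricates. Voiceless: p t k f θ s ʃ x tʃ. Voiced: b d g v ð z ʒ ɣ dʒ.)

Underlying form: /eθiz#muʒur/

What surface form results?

no segment meets the rule's conditions; no change.

[eθiz#muʒur]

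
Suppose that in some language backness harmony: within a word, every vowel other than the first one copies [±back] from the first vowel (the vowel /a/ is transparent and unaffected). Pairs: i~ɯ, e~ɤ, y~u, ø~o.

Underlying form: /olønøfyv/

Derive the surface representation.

[olonofuv]

/ø/ harmonizes with /o/ ([+back]) → [o]
/ø/ harmonizes with /o/ ([+back]) → [o]
/y/ harmonizes with /o/ ([+back]) → [u]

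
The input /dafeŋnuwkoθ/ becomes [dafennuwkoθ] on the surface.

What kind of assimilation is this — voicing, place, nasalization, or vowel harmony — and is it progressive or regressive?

/ŋ/→[n].
Each target copies a feature from the following segment, so the direction is regressive.

place assimilation, regressive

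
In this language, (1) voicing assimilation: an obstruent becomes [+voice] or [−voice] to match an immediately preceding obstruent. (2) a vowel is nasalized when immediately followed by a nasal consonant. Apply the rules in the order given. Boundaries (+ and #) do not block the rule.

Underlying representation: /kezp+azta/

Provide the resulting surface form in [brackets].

[kezb+azda]

Rule 1: /p/ after /z/ (voiced) → [b]
Rule 1: /t/ after /z/ (voiced) → [d]
After rule 1: kezb+azda
Rule 2: no segment meets the rule's conditions; no change.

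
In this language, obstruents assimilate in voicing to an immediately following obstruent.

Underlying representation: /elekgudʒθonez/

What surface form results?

[eleggutʃθonez]

/k/ before /g/ (voiced) → [g]
/dʒ/ before /θ/ (voiceless) → [tʃ]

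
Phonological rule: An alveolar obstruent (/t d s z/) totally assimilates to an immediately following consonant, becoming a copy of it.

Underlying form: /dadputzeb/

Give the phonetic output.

[dappuzzeb]

/d/ before /p/ → [p] (total assimilation)
/t/ before /z/ → [z] (total assimilation)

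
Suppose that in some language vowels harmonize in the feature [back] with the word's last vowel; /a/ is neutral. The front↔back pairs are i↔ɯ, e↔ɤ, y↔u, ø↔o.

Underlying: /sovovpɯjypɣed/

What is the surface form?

[søvøvpijypɣed]

/o/ harmonizes with /e/ ([-back]) → [ø]
/o/ harmonizes with /e/ ([-back]) → [ø]
/ɯ/ harmonizes with /e/ ([-back]) → [i]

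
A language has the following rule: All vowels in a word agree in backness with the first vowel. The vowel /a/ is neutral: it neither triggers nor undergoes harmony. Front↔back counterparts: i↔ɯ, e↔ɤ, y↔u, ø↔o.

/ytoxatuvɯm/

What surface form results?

[ytøxatyvim]

/o/ harmonizes with /y/ ([-back]) → [ø]
/u/ harmonizes with /y/ ([-back]) → [y]
/ɯ/ harmonizes with /y/ ([-back]) → [i]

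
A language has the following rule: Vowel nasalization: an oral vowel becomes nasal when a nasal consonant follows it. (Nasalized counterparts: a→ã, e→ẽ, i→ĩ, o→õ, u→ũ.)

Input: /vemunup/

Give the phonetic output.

[vẽmũnup]

/e/ before nasal /m/ → [ẽ]
/u/ before nasal /n/ → [ũ]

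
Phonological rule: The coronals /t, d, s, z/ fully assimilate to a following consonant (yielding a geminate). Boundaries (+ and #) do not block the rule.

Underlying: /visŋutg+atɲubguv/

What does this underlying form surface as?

[viŋŋugg+aɲɲubguv]

/s/ before /ŋ/ → [ŋ] (total assimilation)
/t/ before /g/ → [g] (total assimilation)
/t/ before /ɲ/ → [ɲ] (total assimilation)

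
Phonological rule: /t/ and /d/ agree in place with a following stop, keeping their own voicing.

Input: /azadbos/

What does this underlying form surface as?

[azabbos]

/d/ before /b/ (labial) → [b]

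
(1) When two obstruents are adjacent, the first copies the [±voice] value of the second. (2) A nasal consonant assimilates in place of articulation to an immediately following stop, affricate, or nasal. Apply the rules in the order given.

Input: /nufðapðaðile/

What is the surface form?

Rule 1: /f/ before /ð/ (voiced) → [v]
Rule 1: /p/ before /ð/ (voiced) → [b]
After rule 1: nuvðabðaðile
Rule 2: no segment meets the rule's conditions; no change.

[nuvðabðaðile]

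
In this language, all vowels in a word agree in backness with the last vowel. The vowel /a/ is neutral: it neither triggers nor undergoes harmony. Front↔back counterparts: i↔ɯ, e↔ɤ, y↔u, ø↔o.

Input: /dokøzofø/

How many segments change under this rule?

/o/ harmonizes with /ø/ ([-back]) → [ø]
/o/ harmonizes with /ø/ ([-back]) → [ø]
2 segments change.

2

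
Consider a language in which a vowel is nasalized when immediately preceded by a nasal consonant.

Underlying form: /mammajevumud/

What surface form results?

[mãmmãjevumũd]

/a/ after nasal /m/ → [ã]
/a/ after nasal /m/ → [ã]
/u/ after nasal /m/ → [ũ]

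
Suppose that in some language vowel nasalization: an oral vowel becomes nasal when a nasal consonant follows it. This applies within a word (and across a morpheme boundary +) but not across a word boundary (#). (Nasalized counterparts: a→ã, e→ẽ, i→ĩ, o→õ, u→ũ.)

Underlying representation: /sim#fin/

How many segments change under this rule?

/i/ before nasal /m/ → [ĩ]
/i/ before nasal /n/ → [ĩ]
2 segments change.

2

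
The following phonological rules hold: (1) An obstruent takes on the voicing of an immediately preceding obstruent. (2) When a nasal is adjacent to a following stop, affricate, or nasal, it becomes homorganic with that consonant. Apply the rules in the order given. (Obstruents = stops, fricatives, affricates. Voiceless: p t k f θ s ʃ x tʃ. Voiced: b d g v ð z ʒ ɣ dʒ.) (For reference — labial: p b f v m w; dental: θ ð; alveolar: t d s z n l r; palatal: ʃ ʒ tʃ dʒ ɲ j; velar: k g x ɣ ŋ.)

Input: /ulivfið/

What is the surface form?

[ulivvið]

Rule 1: /f/ after /v/ (voiced) → [v]
After rule 1: ulivvið
Rule 2: no segment meets the rule's conditions; no change.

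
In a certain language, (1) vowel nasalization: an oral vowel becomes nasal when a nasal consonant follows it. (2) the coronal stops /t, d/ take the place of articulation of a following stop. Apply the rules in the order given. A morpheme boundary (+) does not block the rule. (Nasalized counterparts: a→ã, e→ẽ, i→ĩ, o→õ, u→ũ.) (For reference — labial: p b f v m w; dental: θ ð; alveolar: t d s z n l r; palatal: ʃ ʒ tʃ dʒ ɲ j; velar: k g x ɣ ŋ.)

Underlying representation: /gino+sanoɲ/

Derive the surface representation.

[gĩno+sãnõɲ]

Rule 1: /i/ before nasal /n/ → [ĩ]
Rule 1: /a/ before nasal /n/ → [ã]
Rule 1: /o/ before nasal /ɲ/ → [õ]
After rule 1: gĩno+sãnõɲ
Rule 2: no segment meets the rule's conditions; no change.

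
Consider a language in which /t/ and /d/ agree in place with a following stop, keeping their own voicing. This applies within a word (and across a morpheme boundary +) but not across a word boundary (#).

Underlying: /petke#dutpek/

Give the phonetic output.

/t/ before /k/ (velar) → [k]
/t/ before /p/ (labial) → [p]

[pekke#duppek]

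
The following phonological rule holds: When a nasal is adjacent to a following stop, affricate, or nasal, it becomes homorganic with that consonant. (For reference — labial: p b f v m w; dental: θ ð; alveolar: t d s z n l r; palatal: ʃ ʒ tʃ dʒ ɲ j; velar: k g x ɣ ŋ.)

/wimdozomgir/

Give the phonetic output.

/m/ before /d/ (alveolar) → [n]
/m/ before /g/ (velar) → [ŋ]

[windozoŋgir]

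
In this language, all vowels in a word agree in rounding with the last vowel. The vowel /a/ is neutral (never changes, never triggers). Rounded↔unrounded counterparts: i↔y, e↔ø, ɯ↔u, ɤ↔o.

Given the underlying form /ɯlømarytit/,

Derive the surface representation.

/ø/ harmonizes with /i/ ([-round]) → [e]
/y/ harmonizes with /i/ ([-round]) → [i]

[ɯlemaritit]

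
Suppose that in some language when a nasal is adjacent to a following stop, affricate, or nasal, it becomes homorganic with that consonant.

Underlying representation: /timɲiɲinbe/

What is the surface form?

[tiɲɲiɲimbe]

/m/ before /ɲ/ (palatal) → [ɲ]
/n/ before /b/ (labial) → [m]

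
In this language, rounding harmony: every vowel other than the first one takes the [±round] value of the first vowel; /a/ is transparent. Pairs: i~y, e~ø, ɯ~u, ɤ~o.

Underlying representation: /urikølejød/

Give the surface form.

/i/ harmonizes with /u/ ([+round]) → [y]
/e/ harmonizes with /u/ ([+round]) → [ø]

[urykøløjød]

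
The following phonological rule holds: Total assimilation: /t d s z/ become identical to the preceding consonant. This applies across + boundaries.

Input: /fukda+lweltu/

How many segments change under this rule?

2

/d/ after /k/ → [k] (total assimilation)
/t/ after /l/ → [l] (total assimilation)
2 segments change.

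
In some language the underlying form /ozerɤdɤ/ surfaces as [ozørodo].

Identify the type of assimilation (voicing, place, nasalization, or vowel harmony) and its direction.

vowel harmony, progressive

/e/→[ø] /ɤ/→[o] /ɤ/→[o].
Vowels agree with the first vowel, so the harmony is progressive.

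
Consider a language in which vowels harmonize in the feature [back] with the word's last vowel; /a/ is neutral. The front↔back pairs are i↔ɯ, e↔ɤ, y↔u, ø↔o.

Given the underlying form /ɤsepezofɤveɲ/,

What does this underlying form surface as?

[esepezøfeveɲ]

/ɤ/ harmonizes with /e/ ([-back]) → [e]
/o/ harmonizes with /e/ ([-back]) → [ø]
/ɤ/ harmonizes with /e/ ([-back]) → [e]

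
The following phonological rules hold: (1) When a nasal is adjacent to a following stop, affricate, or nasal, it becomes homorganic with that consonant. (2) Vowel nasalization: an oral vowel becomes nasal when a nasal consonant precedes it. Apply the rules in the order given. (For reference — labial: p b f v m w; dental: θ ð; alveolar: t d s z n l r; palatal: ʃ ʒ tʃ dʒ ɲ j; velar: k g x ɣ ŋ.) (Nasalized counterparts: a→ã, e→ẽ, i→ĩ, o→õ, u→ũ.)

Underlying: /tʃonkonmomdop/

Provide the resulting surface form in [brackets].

Rule 1: /n/ before /k/ (velar) → [ŋ]
Rule 1: /n/ before /m/ (labial) → [m]
Rule 1: /m/ before /d/ (alveolar) → [n]
After rule 1: tʃoŋkommondop
Rule 2: /o/ after nasal /m/ → [õ]

[tʃoŋkommõndop]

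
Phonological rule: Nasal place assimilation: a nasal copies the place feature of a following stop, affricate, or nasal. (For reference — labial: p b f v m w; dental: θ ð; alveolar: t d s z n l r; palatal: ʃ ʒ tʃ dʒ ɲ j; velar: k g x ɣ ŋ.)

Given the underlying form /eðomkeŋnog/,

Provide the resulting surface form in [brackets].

/m/ before /k/ (velar) → [ŋ]
/ŋ/ before /n/ (alveolar) → [n]

[eðoŋkennog]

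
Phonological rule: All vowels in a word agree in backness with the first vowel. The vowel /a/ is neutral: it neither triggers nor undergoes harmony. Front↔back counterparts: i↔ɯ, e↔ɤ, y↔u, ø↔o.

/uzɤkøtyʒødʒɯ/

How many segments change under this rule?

/ø/ harmonizes with /u/ ([+back]) → [o]
/y/ harmonizes with /u/ ([+back]) → [u]
/ø/ harmonizes with /u/ ([+back]) → [o]
3 segments change.

3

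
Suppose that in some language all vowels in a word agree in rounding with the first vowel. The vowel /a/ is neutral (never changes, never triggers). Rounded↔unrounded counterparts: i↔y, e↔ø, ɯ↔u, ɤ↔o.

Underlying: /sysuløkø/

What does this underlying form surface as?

no segment meets the rule's conditions; no change.

[sysuløkø]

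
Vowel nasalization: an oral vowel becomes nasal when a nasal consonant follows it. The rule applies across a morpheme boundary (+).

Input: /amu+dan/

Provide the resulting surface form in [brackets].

/a/ before nasal /m/ → [ã]
/a/ before nasal /n/ → [ã]

[ãmu+dãn]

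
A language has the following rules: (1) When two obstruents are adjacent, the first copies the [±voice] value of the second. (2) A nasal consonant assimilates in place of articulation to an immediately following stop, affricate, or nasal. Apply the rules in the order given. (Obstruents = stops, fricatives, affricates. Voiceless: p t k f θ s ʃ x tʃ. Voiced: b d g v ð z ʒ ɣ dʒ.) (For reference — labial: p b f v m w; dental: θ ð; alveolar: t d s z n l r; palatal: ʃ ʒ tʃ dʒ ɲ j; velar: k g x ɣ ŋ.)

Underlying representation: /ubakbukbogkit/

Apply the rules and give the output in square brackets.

[ubagbugbokkit]

Rule 1: /k/ before /b/ (voiced) → [g]
Rule 1: /k/ before /b/ (voiced) → [g]
Rule 1: /g/ before /k/ (voiceless) → [k]
After rule 1: ubagbugbokkit
Rule 2: no segment meets the rule's conditions; no change.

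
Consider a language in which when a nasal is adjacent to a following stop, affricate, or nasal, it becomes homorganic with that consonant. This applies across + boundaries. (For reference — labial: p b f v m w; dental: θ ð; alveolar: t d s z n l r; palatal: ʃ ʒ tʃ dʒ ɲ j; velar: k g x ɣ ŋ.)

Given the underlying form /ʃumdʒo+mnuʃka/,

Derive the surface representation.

[ʃuɲdʒo+nnuʃka]

/m/ before /dʒ/ (palatal) → [ɲ]
/m/ before /n/ (alveolar) → [n]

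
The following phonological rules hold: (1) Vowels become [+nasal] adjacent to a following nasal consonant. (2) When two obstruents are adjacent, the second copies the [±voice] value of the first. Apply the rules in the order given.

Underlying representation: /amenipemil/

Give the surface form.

Rule 1: /a/ before nasal /m/ → [ã]
Rule 1: /e/ before nasal /n/ → [ẽ]
Rule 1: /e/ before nasal /m/ → [ẽ]
After rule 1: ãmẽnipẽmil
Rule 2: no segment meets the rule's conditions; no change.

[ãmẽnipẽmil]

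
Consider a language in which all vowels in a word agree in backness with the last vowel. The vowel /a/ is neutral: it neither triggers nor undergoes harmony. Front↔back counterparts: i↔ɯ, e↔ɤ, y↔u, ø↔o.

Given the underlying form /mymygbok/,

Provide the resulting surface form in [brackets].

[mumugbok]

/y/ harmonizes with /o/ ([+back]) → [u]
/y/ harmonizes with /o/ ([+back]) → [u]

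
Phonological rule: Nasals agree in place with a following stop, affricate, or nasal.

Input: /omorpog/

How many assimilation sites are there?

0

No segment meets the rule's conditions.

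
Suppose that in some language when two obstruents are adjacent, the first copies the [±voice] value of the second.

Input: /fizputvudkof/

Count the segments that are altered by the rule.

/z/ before /p/ (voiceless) → [s]
/t/ before /v/ (voiced) → [d]
/d/ before /k/ (voiceless) → [t]
3 segments change.

3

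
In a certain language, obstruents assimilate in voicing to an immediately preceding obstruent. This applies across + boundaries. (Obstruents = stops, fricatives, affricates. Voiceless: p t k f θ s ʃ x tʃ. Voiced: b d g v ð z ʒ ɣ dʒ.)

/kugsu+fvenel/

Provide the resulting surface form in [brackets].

/s/ after /g/ (voiced) → [z]
/v/ after /f/ (voiceless) → [f]

[kugzu+ffenel]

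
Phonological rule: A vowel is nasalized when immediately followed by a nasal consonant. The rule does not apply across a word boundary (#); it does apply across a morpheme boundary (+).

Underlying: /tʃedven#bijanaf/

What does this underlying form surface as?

[tʃedvẽn#bijãnaf]

/e/ before nasal /n/ → [ẽ]
/a/ before nasal /n/ → [ã]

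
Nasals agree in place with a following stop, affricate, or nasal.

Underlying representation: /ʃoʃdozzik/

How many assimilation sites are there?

No segment meets the rule's conditions.

0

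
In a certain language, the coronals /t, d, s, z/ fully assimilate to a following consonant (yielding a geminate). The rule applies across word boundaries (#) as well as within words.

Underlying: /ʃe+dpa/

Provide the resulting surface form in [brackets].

/d/ before /p/ → [p] (total assimilation)

[ʃe+ppa]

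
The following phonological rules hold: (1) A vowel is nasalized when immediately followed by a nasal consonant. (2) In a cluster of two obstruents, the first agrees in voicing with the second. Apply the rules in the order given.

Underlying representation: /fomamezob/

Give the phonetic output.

Rule 1: /o/ before nasal /m/ → [õ]
Rule 1: /a/ before nasal /m/ → [ã]
After rule 1: fõmãmezob
Rule 2: no segment meets the rule's conditions; no change.

[fõmãmezob]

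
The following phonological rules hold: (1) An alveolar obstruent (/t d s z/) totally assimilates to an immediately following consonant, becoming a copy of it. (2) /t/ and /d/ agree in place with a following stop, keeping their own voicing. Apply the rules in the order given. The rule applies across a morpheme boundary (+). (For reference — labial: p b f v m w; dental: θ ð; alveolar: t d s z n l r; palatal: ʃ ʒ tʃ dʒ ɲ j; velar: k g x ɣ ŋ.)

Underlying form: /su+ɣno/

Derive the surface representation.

Rule 1: no segment meets the rule's conditions; no change.
After rule 1: su+ɣno
Rule 2: no segment meets the rule's conditions; no change.

[su+ɣno]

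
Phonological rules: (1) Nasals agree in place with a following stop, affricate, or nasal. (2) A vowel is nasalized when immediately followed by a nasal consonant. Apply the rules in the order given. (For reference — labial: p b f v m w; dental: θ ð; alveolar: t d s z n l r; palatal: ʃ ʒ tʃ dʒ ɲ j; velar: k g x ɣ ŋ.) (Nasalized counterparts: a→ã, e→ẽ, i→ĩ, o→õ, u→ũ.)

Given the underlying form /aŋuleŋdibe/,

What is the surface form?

[ãŋulẽndibe]

Rule 1: /ŋ/ before /d/ (alveolar) → [n]
After rule 1: aŋulendibe
Rule 2: /a/ before nasal /ŋ/ → [ã]
Rule 2: /e/ before nasal /n/ → [ẽ]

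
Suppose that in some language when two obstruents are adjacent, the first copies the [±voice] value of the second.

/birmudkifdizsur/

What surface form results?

/d/ before /k/ (voiceless) → [t]
/f/ before /d/ (voiced) → [v]
/z/ before /s/ (voiceless) → [s]

[birmutkivdissur]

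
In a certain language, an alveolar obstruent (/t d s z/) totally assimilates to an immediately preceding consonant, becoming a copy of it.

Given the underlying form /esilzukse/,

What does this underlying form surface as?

[esillukke]

/z/ after /l/ → [l] (total assimilation)
/s/ after /k/ → [k] (total assimilation)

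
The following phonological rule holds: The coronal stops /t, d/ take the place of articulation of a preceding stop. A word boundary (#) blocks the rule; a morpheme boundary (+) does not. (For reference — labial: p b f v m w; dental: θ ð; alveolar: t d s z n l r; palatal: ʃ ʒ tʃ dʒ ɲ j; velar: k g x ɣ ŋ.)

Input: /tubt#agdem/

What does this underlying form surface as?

[tubp#aggem]

/t/ after /b/ (labial) → [p]
/d/ after /g/ (velar) → [g]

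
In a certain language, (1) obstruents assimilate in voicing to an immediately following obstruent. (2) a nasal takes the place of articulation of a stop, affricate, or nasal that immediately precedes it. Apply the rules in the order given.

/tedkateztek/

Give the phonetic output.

Rule 1: /d/ before /k/ (voiceless) → [t]
Rule 1: /z/ before /t/ (voiceless) → [s]
After rule 1: tetkatestek
Rule 2: no segment meets the rule's conditions; no change.

[tetkatestek]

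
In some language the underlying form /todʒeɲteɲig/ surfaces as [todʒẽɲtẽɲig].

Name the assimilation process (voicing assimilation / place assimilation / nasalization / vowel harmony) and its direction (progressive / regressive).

/e/→[ẽ] /e/→[ẽ].
Each target copies a feature from the following segment, so the direction is regressive.

nasalization, regressive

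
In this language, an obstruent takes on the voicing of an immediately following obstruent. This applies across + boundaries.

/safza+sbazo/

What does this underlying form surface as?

/f/ before /z/ (voiced) → [v]
/s/ before /b/ (voiced) → [z]

[savza+zbazo]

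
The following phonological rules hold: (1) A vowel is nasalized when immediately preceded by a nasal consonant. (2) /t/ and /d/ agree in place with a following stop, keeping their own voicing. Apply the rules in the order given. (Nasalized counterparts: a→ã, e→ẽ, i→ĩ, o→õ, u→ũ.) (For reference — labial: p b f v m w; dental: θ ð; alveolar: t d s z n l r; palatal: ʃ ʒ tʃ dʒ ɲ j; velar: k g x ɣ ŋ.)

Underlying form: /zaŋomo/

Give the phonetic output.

[zaŋõmõ]

Rule 1: /o/ after nasal /ŋ/ → [õ]
Rule 1: /o/ after nasal /m/ → [õ]
After rule 1: zaŋõmõ
Rule 2: no segment meets the rule's conditions; no change.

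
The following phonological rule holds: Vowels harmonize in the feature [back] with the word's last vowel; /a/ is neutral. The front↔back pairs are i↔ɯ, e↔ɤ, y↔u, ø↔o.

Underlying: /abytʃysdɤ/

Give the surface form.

/y/ harmonizes with /ɤ/ ([+back]) → [u]
/y/ harmonizes with /ɤ/ ([+back]) → [u]

[abutʃusdɤ]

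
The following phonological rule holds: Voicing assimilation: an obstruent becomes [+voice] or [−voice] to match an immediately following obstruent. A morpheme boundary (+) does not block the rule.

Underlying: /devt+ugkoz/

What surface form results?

[deft+ukkoz]

/v/ before /t/ (voiceless) → [f]
/g/ before /k/ (voiceless) → [k]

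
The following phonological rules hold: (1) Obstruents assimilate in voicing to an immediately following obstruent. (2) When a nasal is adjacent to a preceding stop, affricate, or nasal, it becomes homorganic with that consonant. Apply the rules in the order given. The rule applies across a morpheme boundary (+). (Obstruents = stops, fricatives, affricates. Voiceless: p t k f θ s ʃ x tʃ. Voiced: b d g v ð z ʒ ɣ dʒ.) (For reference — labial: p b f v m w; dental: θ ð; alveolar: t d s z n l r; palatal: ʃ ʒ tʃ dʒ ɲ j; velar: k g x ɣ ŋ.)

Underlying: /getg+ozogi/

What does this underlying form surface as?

Rule 1: /t/ before /g/ (voiced) → [d]
After rule 1: gedg+ozogi
Rule 2: no segment meets the rule's conditions; no change.

[gedg+ozogi]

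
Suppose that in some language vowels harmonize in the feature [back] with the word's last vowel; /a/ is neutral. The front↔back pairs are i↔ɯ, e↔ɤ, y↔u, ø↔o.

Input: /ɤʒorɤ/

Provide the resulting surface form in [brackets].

[ɤʒorɤ]

no segment meets the rule's conditions; no change.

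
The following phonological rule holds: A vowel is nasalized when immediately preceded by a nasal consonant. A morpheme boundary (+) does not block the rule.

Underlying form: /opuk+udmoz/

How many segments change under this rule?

/o/ after nasal /m/ → [õ]
1 segment changes.

1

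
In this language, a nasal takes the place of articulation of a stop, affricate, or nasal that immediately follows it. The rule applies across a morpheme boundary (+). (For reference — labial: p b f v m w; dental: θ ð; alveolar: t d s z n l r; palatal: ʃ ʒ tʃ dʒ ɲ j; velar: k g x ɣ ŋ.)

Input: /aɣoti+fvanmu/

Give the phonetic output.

[aɣoti+fvammu]

/n/ before /m/ (labial) → [m]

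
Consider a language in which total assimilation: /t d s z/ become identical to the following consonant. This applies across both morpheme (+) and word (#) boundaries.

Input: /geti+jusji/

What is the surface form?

[geti+jujji]

/s/ before /j/ → [j] (total assimilation)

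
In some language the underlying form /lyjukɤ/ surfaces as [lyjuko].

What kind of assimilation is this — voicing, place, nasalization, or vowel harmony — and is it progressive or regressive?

vowel harmony, progressive

/ɤ/→[o].
Vowels agree with the first vowel, so the harmony is progressive.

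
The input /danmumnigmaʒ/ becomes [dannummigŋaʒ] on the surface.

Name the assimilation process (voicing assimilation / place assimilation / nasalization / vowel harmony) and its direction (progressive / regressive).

place assimilation, progressive

/m/→[n] /n/→[m] /m/→[ŋ].
Each target copies a feature from the preceding segment, so the direction is progressive.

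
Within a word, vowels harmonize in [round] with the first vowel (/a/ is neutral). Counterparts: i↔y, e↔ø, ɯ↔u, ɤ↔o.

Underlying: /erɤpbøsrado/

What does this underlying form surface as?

[erɤpbesradɤ]

/ø/ harmonizes with /e/ ([-round]) → [e]
/o/ harmonizes with /e/ ([-round]) → [ɤ]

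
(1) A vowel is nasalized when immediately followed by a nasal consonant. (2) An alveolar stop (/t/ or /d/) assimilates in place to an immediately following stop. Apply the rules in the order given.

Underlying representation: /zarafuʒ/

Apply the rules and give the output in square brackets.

Rule 1: no segment meets the rule's conditions; no change.
After rule 1: zarafuʒ
Rule 2: no segment meets the rule's conditions; no change.

[zarafuʒ]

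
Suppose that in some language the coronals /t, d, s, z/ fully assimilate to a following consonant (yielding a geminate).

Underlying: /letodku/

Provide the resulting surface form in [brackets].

/d/ before /k/ → [k] (total assimilation)

[letokku]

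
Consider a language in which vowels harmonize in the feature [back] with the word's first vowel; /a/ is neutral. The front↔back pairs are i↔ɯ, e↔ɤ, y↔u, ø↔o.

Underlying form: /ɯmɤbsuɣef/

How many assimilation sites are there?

/e/ harmonizes with /ɯ/ ([+back]) → [ɤ]
1 segment changes.

1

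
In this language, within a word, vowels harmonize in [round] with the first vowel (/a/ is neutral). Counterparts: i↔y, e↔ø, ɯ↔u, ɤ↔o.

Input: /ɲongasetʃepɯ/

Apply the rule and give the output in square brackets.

/e/ harmonizes with /o/ ([+round]) → [ø]
/e/ harmonizes with /o/ ([+round]) → [ø]
/ɯ/ harmonizes with /o/ ([+round]) → [u]

[ɲongasøtʃøpu]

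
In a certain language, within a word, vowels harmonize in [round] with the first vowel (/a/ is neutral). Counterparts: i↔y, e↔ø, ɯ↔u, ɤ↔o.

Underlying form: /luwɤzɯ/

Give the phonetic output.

[luwozu]

/ɤ/ harmonizes with /u/ ([+round]) → [o]
/ɯ/ harmonizes with /u/ ([+round]) → [u]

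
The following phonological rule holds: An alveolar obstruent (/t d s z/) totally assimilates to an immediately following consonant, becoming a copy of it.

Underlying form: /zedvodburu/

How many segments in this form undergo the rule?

/d/ before /v/ → [v] (total assimilation)
/d/ before /b/ → [b] (total assimilation)
2 segments change.

2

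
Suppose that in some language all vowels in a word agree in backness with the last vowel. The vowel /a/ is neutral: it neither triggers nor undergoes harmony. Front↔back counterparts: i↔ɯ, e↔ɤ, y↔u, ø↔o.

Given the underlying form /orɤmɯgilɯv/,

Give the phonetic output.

/i/ harmonizes with /ɯ/ ([+back]) → [ɯ]

[orɤmɯgɯlɯv]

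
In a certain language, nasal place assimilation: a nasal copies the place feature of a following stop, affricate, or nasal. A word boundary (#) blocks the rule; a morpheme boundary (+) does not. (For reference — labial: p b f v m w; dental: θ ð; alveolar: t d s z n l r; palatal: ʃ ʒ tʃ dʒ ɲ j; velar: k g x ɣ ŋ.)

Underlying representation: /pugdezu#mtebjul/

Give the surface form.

[pugdezu#ntebjul]

/m/ before /t/ (alveolar) → [n]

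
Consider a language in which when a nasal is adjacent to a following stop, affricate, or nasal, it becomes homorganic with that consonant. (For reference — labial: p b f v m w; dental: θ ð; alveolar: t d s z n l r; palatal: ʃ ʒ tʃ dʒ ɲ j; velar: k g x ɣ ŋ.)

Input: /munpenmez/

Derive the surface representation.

/n/ before /p/ (labial) → [m]
/n/ before /m/ (labial) → [m]

[mumpemmez]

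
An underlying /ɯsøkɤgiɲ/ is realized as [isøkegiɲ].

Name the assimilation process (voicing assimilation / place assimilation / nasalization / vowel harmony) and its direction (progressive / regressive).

/ɯ/→[i] /ɤ/→[e].
Vowels agree with the last vowel, so the harmony is regressive.

vowel harmony, regressive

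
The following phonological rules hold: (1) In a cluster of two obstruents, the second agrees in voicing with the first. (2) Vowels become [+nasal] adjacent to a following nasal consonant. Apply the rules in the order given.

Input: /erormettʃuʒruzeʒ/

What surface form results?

[erormettʃuʒruzeʒ]

Rule 1: no segment meets the rule's conditions; no change.
After rule 1: erormettʃuʒruzeʒ
Rule 2: no segment meets the rule's conditions; no change.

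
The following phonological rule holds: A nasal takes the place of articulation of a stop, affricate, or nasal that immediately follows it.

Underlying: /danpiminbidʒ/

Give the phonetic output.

[dampimimbidʒ]

/n/ before /p/ (labial) → [m]
/n/ before /b/ (labial) → [m]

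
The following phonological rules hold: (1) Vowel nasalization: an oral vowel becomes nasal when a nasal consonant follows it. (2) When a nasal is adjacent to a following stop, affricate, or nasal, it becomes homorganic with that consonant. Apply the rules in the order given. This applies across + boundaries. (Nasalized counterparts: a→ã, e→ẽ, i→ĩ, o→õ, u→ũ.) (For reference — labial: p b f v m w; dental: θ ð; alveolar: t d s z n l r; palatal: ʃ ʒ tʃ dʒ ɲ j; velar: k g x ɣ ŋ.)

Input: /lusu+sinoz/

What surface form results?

Rule 1: /i/ before nasal /n/ → [ĩ]
After rule 1: lusu+sĩnoz
Rule 2: no segment meets the rule's conditions; no change.

[lusu+sĩnoz]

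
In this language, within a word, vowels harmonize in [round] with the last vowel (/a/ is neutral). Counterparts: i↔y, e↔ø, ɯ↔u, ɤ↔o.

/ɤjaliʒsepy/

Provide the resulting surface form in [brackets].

/ɤ/ harmonizes with /y/ ([+round]) → [o]
/i/ harmonizes with /y/ ([+round]) → [y]
/e/ harmonizes with /y/ ([+round]) → [ø]

[ojalyʒsøpy]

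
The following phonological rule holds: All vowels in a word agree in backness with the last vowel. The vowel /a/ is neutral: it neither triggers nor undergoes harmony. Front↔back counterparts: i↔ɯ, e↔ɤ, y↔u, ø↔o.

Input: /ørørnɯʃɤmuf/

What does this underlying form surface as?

[orornɯʃɤmuf]

/ø/ harmonizes with /u/ ([+back]) → [o]
/ø/ harmonizes with /u/ ([+back]) → [o]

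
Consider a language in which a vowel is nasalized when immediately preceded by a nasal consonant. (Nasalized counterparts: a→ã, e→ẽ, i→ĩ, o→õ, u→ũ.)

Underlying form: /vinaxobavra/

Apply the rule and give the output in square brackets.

/a/ after nasal /n/ → [ã]

[vinãxobavra]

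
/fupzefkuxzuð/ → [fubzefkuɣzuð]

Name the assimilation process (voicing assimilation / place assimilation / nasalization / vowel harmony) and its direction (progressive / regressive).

voicing assimilation, regressive

/p/→[b] /x/→[ɣ].
Each target copies a feature from the following segment, so the direction is regressive.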